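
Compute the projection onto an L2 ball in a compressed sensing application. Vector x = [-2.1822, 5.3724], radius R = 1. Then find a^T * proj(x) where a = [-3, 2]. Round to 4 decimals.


Step 1: Compute ||x|| (intermediates to 6 decimals).
||x|| = sqrt((-2.1822)^2 + 5.3724^2) = 5.798679
Step 2: Project.
Since ||x|| > R, scale = R/||x|| = 1/5.798679 = 0.172453, proj(x) = scale * x
proj(x) = [-0.376327, 0.926486]
Step 3: Dot product.
a^T * proj(x) = -3*(-0.376327) + 2*0.926486 = 2.982


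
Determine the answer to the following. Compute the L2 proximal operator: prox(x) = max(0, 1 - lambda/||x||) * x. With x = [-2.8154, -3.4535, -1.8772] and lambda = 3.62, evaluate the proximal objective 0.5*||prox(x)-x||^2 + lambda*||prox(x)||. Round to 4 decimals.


Step 1: Compute ||x||.
||x|| = 4.835
Step 2: Compute scaling factor.
scale = max(0, 1 - 3.62/4.835) = 0.2513
Step 3: prox(x) = [-0.7075, -0.8678, -0.4717]
||prox(x)|| = 1.215
Step 4: Proximal objective.
0.5*||prox-x||^2 = 6.5522
lambda*||prox|| = 4.3983
Total = 10.9504


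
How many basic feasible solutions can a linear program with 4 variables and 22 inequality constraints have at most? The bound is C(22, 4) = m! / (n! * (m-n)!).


Each vertex corresponds to some choice of n active constraints out of m, so the number of vertices is at most C(m, n) = m! / (n!(m-n)!).
m = 22, n = 4
Numerator: 22 * 21 * 20 * 19
Denominator: 4! = 24
C(22, 4) = 7315


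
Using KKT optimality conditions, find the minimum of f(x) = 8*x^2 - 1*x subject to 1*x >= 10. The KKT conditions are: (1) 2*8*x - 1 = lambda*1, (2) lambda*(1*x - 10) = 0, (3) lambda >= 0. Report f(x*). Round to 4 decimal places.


Step 1: Try lambda = 0 (constraint inactive).
x_unc = 1/(2*8) = 0.0625
Check: 1*0.0625 = 0.0625 < 10 -- violated!
Step 2: Constraint must be active: 1*x = 10
x* = 10/1 = 10.0
lambda = (2*8*10.0 - 1)/1 = 159.0
Step 3: Compute optimal value.
f(x*) = 8*10.0^2 - 1*10.0 = 790.0


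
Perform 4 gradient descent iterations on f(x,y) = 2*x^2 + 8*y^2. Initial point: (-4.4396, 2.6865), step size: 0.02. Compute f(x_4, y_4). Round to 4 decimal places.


Gradient descent on f(x,y) = 2*x^2 + 8*y^2.
Starting point: (-4.4396, 2.6865), alpha = 0.02
Step 1: grad_x = 2*2*-4.4396 = -17.7584, grad_y = 2*8*2.6865 = 42.984
  x_1 = -4.4396 - 0.02*-17.7584 = -4.0844
  y_1 = 2.6865 - 0.02*42.984 = 1.8268
Step 2: grad_x = 2*2*-4.0844 = -16.3377, grad_y = 2*8*1.8268 = 29.2291
  x_2 = -4.0844 - 0.02*-16.3377 = -3.7577
  y_2 = 1.8268 - 0.02*29.2291 = 1.2422
Step 3: grad_x = 2*2*-3.7577 = -15.0307, grad_y = 2*8*1.2422 = 19.8758
  x_3 = -3.7577 - 0.02*-15.0307 = -3.4571
  y_3 = 1.2422 - 0.02*19.8758 = 0.8447
Step 4: grad_x = 2*2*-3.4571 = -13.8283, grad_y = 2*8*0.8447 = 13.5155
  x_4 = -3.4571 - 0.02*-13.8283 = -3.1805
  y_4 = 0.8447 - 0.02*13.5155 = 0.5744
f(-3.1805, 0.5744) = 2*(-3.1805)^2 + 8*0.5744^2 = 22.8707


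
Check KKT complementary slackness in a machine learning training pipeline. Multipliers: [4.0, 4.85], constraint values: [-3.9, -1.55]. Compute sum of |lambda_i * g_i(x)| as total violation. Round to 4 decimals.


KKT complementary slackness check:
lambda_1 * g_1 = 4.0 * -3.9 = -15.6
lambda_2 * g_2 = 4.85 * -1.55 = -7.5175
Total violation = 15.6 + 7.5175 = 23.1175


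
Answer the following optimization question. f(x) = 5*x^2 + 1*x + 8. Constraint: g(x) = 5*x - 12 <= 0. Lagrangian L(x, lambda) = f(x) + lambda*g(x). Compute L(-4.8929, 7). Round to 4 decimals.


Step 1: Evaluate f(x).
f(-4.8929) = 5*(-4.8929)^2 + 1*(-4.8929) + 8 = 122.8095
Step 2: Evaluate g(x).
g(-4.8929) = 5*-4.8929 - 12 = -36.4645
Step 3: Compute Lagrangian.
L = 122.8095 + 7*-36.4645 = -132.442


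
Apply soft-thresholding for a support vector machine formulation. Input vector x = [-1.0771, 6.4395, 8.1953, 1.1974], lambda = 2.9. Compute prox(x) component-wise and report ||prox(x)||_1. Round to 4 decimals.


Soft-thresholding with lambda = 2.9:
prox(-1.0771) = sign(-1.0771)*max(|-1.0771| - 2.9, 0) = 0.0
prox(6.4395) = sign(6.4395)*max(|6.4395| - 2.9, 0) = 3.5395
prox(8.1953) = sign(8.1953)*max(|8.1953| - 2.9, 0) = 5.2953
prox(1.1974) = sign(1.1974)*max(|1.1974| - 2.9, 0) = 0.0
prox(x) = [0.0, 3.5395, 5.2953, 0.0]
||prox(x)||_1 = 0.0 + 3.5395 + 5.2953 + 0.0 = 8.8348


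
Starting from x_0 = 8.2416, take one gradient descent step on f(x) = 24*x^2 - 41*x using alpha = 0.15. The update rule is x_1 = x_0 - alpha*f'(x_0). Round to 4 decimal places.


We compute the gradient at x_0 and apply the update.
f'(x) = 48*x - 41
f'(8.2416) = 48*8.2416 - 41 = 354.5968
x_1 = 8.2416 - 0.15*354.5968 = -44.9479


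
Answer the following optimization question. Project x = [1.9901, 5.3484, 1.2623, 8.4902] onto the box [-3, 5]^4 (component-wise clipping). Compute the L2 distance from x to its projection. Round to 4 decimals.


Project each component onto [-3, 5].
clip(1.9901) = 1.9901, clip(5.3484) = 5.0, clip(1.2623) = 1.2623, clip(8.4902) = 5.0
Projection = [1.9901, 5.0, 1.2623, 5.0]
Squared diffs: [0.0, 0.1214, 0.0, 12.1815]
Distance = sqrt(12.3029) = 3.5075


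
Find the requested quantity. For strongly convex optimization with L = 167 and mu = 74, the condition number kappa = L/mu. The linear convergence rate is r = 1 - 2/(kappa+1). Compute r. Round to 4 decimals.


Step 1: Compute the condition number.
kappa = L/mu = 167/74 = 2.2568
Step 2: Compute the convergence rate.
r = 1 - 2/(kappa + 1) = 1 - 2*mu/(L + mu) = (L - mu)/(L + mu) = 93/241 = 0.3859


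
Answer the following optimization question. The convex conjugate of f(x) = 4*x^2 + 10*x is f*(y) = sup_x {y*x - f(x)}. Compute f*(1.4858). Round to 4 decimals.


f*(y) = sup_x {y*x - a*x^2 - b*x} = sup_x {(y-b)*x - a*x^2}
FOC: (y - b) - 2a*x = 0 => x* = (y - b)/(2a)
x* = (1.4858 - 10)/(2*4) = -1.0643
f*(1.4858) = (y-b)^2/(4a) = (1.4858 - 10)^2/(4*4)
= 72.4916/16 = 4.5307


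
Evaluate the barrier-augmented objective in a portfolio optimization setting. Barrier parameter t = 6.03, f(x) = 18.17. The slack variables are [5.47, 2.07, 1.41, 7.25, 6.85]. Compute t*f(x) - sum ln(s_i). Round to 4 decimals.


Step 1: Compute log-barrier.
ln values: [1.6993, 0.7275, 0.3436, 1.981, 1.9242]
phi = -(1.6993 + 0.7275 + 0.3436 + 1.981 + 1.9242) = -6.6757
Step 2: Compute augmented objective.
t*f(x) = 6.03*18.17 = 109.5651
Total = 109.5651 - 6.6757 = 102.8894


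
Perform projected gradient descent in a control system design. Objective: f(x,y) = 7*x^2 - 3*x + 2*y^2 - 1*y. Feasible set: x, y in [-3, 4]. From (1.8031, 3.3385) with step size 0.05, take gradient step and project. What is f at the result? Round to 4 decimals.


Step 1: Compute gradient at (1.8031, 3.3385).
grad_x = 2*7*1.8031 - 3 = 22.2434
grad_y = 2*2*3.3385 - 1 = 12.354
Step 2: Gradient step.
x_raw = 1.8031 - 0.05*22.2434 = 0.6909
y_raw = 3.3385 - 0.05*12.354 = 2.7208
Step 3: Project onto [-3, 4].
x_proj = clip(0.6909) = 0.6909
y_proj = clip(2.7208) = 2.7208
Step 4: Evaluate f.
f(0.6909, 2.7208) = 13.3536


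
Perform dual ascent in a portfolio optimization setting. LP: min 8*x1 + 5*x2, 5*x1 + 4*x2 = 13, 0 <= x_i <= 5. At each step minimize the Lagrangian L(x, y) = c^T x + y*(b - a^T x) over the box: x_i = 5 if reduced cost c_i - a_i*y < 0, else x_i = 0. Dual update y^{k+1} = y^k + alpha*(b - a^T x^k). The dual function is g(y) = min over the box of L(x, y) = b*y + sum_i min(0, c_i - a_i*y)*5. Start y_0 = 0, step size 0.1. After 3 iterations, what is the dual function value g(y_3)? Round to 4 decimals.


Dual ascent for LP: min 8*x1 + 5*x2, 5*x1 + 4*x2 = 13, 0 <= x_i <= 5
Step 1: y^k = 0.0, reduced costs: (8.0, 5.0)
  x^k = (0.0, 0.0), subgradient = b - a^T x = 13.0
  y^{k+1} = 0.0 + 0.1*13.0 = 1.3
Step 2: y^k = 1.3, reduced costs: (1.5, -0.2)
  x^k = (0.0, 5.0), subgradient = b - a^T x = -7.0
  y^{k+1} = 1.3 + 0.1*-7.0 = 0.6
Step 3: y^k = 0.6, reduced costs: (5.0, 2.6)
  x^k = (0.0, 0.0), subgradient = b - a^T x = 13.0
  y^{k+1} = 0.6 + 0.1*13.0 = 1.9
Dual objective at y_3 = 1.9: reduced costs (-1.5, -2.6), box minimizer x = (5.0, 5.0)
g(y_3) = b*y + (c1 - a1*y)*x1 + (c2 - a2*y)*x2 = 13*1.9 + (-1.5)*5.0 + (-2.6)*5.0 = 24.7 - 7.5 - 13.0 = 4.2


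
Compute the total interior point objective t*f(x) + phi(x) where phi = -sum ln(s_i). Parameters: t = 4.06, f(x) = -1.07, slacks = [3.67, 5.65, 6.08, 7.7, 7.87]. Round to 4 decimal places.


Step 1: Compute log-barrier.
ln values: [1.3002, 1.7317, 1.805, 2.0412, 2.0631]
phi = -(1.3002 + 1.7317 + 1.805 + 2.0412 + 2.0631) = -8.9411
Step 2: Compute augmented objective.
t*f(x) = 4.06*-1.07 = -4.3442
Total = -4.3442 - 8.9411 = -13.2853


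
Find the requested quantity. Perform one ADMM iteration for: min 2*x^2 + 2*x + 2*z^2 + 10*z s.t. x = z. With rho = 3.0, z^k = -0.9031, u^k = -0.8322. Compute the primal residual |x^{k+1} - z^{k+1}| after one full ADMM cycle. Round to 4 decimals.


ADMM iteration with rho = 3.0, z^k = -0.9031, u^k = -0.8322
Step 1: x-update.
Minimize 2*x^2 + 2*x + (3.0/2)*(x + 0.9031 - 0.8322)^2
FOC: (2*2 + 3.0)*x = -2 + 3.0*(-0.9031 + 0.8322)
x^{k+1} = -0.3161
Step 2: z-update.
Minimize 2*z^2 + 10*z + (3.0/2)*(-0.3161 - z - 0.8322)^2
FOC: (2*2 + 3.0)*z = -10 + 3.0*(-0.3161 - 0.8322)
z^{k+1} = -1.9207
Step 3: u-update.
u^{k+1} = -0.8322 - 0.3161 + 1.9207 = 0.7724
Step 4: Primal residual = |-0.3161 + 1.9207| = 1.6046


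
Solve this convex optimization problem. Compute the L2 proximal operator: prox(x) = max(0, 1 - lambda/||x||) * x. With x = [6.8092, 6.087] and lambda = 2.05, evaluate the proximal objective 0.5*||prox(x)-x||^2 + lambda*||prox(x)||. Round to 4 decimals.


Step 1: Compute ||x||.
||x|| = 9.1333
Step 2: Compute scaling factor.
scale = max(0, 1 - 2.05/9.1333) = 0.7755
Step 3: prox(x) = [5.2808, 4.7207]
||prox(x)|| = 7.0833
Step 4: Proximal objective.
0.5*||prox-x||^2 = 2.1013
lambda*||prox|| = 14.5208
Total = 16.622


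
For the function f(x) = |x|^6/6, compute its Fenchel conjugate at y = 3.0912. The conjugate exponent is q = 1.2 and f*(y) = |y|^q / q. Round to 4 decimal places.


The conjugate exponent q satisfies 1/p + 1/q = 1.
p = 6, so q = 6/(6 - 1) = 1.2
|y|^q = 3.0912^1.2 = 3.8739
f*(3.0912) = 3.8739 / 1.2 = 3.2283


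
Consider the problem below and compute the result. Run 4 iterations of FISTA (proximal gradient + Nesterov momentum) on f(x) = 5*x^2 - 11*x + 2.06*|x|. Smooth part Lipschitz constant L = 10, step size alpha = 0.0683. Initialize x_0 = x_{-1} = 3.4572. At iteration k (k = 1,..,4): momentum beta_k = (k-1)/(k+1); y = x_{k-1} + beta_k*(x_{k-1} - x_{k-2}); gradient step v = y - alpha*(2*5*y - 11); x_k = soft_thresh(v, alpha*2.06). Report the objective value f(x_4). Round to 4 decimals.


FISTA on f(x) = 5*x^2 - 11*x + 2.06*|x|
L = 10, alpha = 0.0683
Iteration 1: beta = 0.0, y = 3.4572 + 0.0*(3.4572 - 3.4572) = 3.4572
  grad(y) = 23.572, v = y - alpha*grad = 1.8472
  prox(v) = soft_thresh(1.8472, 0.1407) = 1.7065
Iteration 2: beta = 0.3333, y = 1.7065 + 0.3333*(1.7065 - 3.4572) = 1.123
  grad(y) = 0.2298, v = y - alpha*grad = 1.1073
  prox(v) = soft_thresh(1.1073, 0.1407) = 0.9666
Iteration 3: beta = 0.5, y = 0.9666 + 0.5*(0.9666 - 1.7065) = 0.5966
  grad(y) = -5.0339, v = y - alpha*grad = 0.9404
  prox(v) = soft_thresh(0.9404, 0.1407) = 0.7997
Iteration 4: beta = 0.6, y = 0.7997 + 0.6*(0.7997 - 0.9666) = 0.6996
  grad(y) = -4.0039, v = y - alpha*grad = 0.9731
  prox(v) = soft_thresh(0.9731, 0.1407) = 0.8324
f(x_4) = 5*0.8324^2 - 11*0.8324 + 2.06*|0.8324| = -3.9772


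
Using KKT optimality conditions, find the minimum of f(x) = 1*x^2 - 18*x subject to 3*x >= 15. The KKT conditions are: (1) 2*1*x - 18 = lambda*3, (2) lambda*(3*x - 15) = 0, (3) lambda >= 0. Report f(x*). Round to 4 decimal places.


Step 1: Try lambda = 0 (constraint inactive).
Stationarity: 2*1*x - 18 = 0
x* = 18/(2*1) = 9.0
Check constraint: 3*9.0 = 27.0 >= 15 -- satisfied.
Step 2: Compute optimal value.
f(x*) = 1*9.0^2 - 18*9.0 = -81.0


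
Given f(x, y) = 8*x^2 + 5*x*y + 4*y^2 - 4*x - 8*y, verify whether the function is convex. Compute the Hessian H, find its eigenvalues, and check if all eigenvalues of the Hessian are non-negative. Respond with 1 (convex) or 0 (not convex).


The Hessian of f(x,y) = 8*x^2 + 5*x*y + 4*y^2 - 4*x - 8*y is:
H = [[16, 5], [5, 8]]
Trace = 16 + 8 = 24
Determinant = 16*8 - (5)^2 = 103
Discriminant = (24)^2 - 4*103 = 164.0
Eigenvalues: lambda_1 = 5.5969, lambda_2 = 18.4031
The function is convex.

1


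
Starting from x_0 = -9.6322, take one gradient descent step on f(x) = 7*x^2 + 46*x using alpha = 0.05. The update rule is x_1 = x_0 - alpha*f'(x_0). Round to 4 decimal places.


We compute the gradient at x_0 and apply the update.
f'(x) = 14*x + 46
f'(-9.6322) = 14*-9.6322 + 46 = -88.8508
x_1 = -9.6322 - 0.05*-88.8508 = -5.1897


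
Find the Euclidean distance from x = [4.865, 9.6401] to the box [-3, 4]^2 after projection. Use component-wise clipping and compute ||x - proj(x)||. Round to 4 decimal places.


Project each component onto [-3, 4].
clip(4.865) = 4.0, clip(9.6401) = 4.0
Projection = [4.0, 4.0]
Squared diffs: [0.7482, 31.8107]
Distance = sqrt(32.5589) = 5.706


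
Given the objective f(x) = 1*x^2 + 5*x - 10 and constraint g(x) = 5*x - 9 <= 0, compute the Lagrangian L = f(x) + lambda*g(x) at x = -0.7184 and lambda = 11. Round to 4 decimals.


Step 1: Evaluate f(x).
f(-0.7184) = 1*(-0.7184)^2 + 5*(-0.7184) - 10 = -13.0759
Step 2: Evaluate g(x).
g(-0.7184) = 5*-0.7184 - 9 = -12.592
Step 3: Compute Lagrangian.
L = -13.0759 + 11*-12.592 = -151.5879


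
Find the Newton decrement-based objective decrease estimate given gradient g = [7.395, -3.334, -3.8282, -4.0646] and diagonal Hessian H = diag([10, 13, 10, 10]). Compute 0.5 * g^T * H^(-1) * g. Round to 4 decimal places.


Step 1: H is diagonal, so H^(-1) * g = [0.7395, -0.2565, -0.3828, -0.4065].
Step 2: g^T H^(-1) g = sum_i g_i^2 / H_ii
  = (7.395)^2/10 + (-3.334)^2/13 + (-3.8282)^2/10 + (-4.0646)^2/10
  = 5.4686 + 0.855 + 1.4655 + 1.6521 = 9.4413
Step 3: Objective decrease = 0.5 * g^T H^(-1) g = 4.7206


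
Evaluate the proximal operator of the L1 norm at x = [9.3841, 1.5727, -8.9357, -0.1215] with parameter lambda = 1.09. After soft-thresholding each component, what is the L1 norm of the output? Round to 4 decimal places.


Soft-thresholding with lambda = 1.09:
prox(9.3841) = sign(9.3841)*max(|9.3841| - 1.09, 0) = 8.2941
prox(1.5727) = sign(1.5727)*max(|1.5727| - 1.09, 0) = 0.4827
prox(-8.9357) = sign(-8.9357)*max(|-8.9357| - 1.09, 0) = -7.8457
prox(-0.1215) = sign(-0.1215)*max(|-0.1215| - 1.09, 0) = 0.0
prox(x) = [8.2941, 0.4827, -7.8457, 0.0]
||prox(x)||_1 = 8.2941 + 0.4827 + 7.8457 + 0.0 = 16.6225


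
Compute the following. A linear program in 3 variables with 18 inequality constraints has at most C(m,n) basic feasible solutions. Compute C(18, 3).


Each vertex corresponds to some choice of n active constraints out of m, so the number of vertices is at most C(m, n) = m! / (n!(m-n)!).
m = 18, n = 3
Numerator: 18 * 17 * 16
Denominator: 3! = 6
C(18, 3) = 816


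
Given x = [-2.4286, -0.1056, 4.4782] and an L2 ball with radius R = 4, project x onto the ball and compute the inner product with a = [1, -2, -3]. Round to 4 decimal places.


Step 1: Compute ||x|| (intermediates to 6 decimals).
||x|| = sqrt((-2.4286)^2 + (-0.1056)^2 + 4.4782^2) = 5.095442
Step 2: Project.
Since ||x|| > R, scale = R/||x|| = 4/5.095442 = 0.785015, proj(x) = scale * x
proj(x) = [-1.906487, -0.082898, 3.515454]
Step 3: Dot product.
a^T * proj(x) = 1*(-1.906487) - 2*(-0.082898) - 3*3.515454 = -12.2871


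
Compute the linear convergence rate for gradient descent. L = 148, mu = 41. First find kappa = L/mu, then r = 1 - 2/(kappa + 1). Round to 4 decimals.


Step 1: Compute the condition number.
kappa = L/mu = 148/41 = 3.6098
Step 2: Compute the convergence rate.
r = 1 - 2/(kappa + 1) = 1 - 2*mu/(L + mu) = (L - mu)/(L + mu) = 107/189 = 0.5661


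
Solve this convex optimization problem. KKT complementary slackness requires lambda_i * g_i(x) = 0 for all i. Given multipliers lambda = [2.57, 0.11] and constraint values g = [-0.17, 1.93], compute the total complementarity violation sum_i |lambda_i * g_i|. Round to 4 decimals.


KKT complementary slackness check:
lambda_1 * g_1 = 2.57 * -0.17 = -0.4369
lambda_2 * g_2 = 0.11 * 1.93 = 0.2123
Total violation = 0.4369 + 0.2123 = 0.6492


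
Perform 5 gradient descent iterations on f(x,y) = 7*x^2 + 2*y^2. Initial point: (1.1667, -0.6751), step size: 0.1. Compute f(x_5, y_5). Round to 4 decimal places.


Gradient descent on f(x,y) = 7*x^2 + 2*y^2.
Starting point: (1.1667, -0.6751), alpha = 0.1
Step 1: grad_x = 2*7*1.1667 = 16.3338, grad_y = 2*2*-0.6751 = -2.7004
  x_1 = 1.1667 - 0.1*16.3338 = -0.4667
  y_1 = -0.6751 - 0.1*-2.7004 = -0.4051
Step 2: grad_x = 2*7*-0.4667 = -6.5335, grad_y = 2*2*-0.4051 = -1.6202
  x_2 = -0.4667 - 0.1*-6.5335 = 0.1867
  y_2 = -0.4051 - 0.1*-1.6202 = -0.243
Step 3: grad_x = 2*7*0.1867 = 2.6134, grad_y = 2*2*-0.243 = -0.9721
  x_3 = 0.1867 - 0.1*2.6134 = -0.0747
  y_3 = -0.243 - 0.1*-0.9721 = -0.1458
Step 4: grad_x = 2*7*-0.0747 = -1.0454, grad_y = 2*2*-0.1458 = -0.5833
  x_4 = -0.0747 - 0.1*-1.0454 = 0.0299
  y_4 = -0.1458 - 0.1*-0.5833 = -0.0875
Step 5: grad_x = 2*7*0.0299 = 0.4181, grad_y = 2*2*-0.0875 = -0.35
  x_5 = 0.0299 - 0.1*0.4181 = -0.0119
  y_5 = -0.0875 - 0.1*-0.35 = -0.0525
f(-0.0119, -0.0525) = 7*(-0.0119)^2 + 2*(-0.0525)^2 = 0.0065


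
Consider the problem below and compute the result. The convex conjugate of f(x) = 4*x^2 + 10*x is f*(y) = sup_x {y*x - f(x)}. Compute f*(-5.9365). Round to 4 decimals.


f*(y) = sup_x {y*x - a*x^2 - b*x} = sup_x {(y-b)*x - a*x^2}
FOC: (y - b) - 2a*x = 0 => x* = (y - b)/(2a)
x* = (-5.9365 - 10)/(2*4) = -1.9921
f*(-5.9365) = (y-b)^2/(4a) = (-5.9365 - 10)^2/(4*4)
= 253.972/16 = 15.8733


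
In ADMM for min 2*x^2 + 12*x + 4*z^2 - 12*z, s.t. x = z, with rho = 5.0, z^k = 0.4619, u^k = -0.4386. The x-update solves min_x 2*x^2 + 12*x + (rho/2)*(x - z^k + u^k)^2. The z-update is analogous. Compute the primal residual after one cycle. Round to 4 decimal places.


ADMM iteration with rho = 5.0, z^k = 0.4619, u^k = -0.4386
Step 1: x-update.
Minimize 2*x^2 + 12*x + (5.0/2)*(x - 0.4619 - 0.4386)^2
FOC: (2*2 + 5.0)*x = -12 + 5.0*(0.4619 + 0.4386)
x^{k+1} = -0.8331
Step 2: z-update.
Minimize 4*z^2 - 12*z + (5.0/2)*(-0.8331 - z - 0.4386)^2
FOC: (2*4 + 5.0)*z = 12 + 5.0*(-0.8331 - 0.4386)
z^{k+1} = 0.434
Step 3: u-update.
u^{k+1} = -0.4386 - 0.8331 - 0.434 = -1.7056
Step 4: Primal residual = |-0.8331 - 0.434| = 1.267


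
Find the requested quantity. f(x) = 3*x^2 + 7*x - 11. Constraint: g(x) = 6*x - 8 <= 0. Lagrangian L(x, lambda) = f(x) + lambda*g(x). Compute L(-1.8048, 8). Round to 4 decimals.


Step 1: Evaluate f(x).
f(-1.8048) = 3*(-1.8048)^2 + 7*(-1.8048) - 11 = -13.8617
Step 2: Evaluate g(x).
g(-1.8048) = 6*-1.8048 - 8 = -18.8288
Step 3: Compute Lagrangian.
L = -13.8617 + 8*-18.8288 = -164.4921


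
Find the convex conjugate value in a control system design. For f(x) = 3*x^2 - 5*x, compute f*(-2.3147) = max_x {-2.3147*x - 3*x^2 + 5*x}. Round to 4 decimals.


f*(y) = sup_x {y*x - a*x^2 - b*x} = sup_x {(y-b)*x - a*x^2}
FOC: (y - b) - 2a*x = 0 => x* = (y - b)/(2a)
x* = (-2.3147 + 5)/(2*3) = 0.4476
f*(-2.3147) = (y-b)^2/(4a) = (-2.3147 + 5)^2/(4*3)
= 7.2108/12 = 0.6009


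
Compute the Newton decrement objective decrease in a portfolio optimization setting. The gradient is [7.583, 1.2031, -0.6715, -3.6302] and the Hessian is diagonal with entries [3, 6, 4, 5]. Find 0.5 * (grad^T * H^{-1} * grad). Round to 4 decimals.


Step 1: H is diagonal, so H^(-1) * g = [2.5277, 0.2005, -0.1679, -0.726].
Step 2: g^T H^(-1) g = sum_i g_i^2 / H_ii
  = (7.583)^2/3 + (1.2031)^2/6 + (-0.6715)^2/4 + (-3.6302)^2/5
  = 19.1673 + 0.2412 + 0.1127 + 2.6357 = 22.1569
Step 3: Objective decrease = 0.5 * g^T H^(-1) g = 11.0785


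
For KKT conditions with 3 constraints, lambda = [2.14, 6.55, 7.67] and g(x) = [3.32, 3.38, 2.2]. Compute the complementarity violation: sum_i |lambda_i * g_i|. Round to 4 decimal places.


KKT complementary slackness check:
lambda_1 * g_1 = 2.14 * 3.32 = 7.1048
lambda_2 * g_2 = 6.55 * 3.38 = 22.139
lambda_3 * g_3 = 7.67 * 2.2 = 16.874
Total violation = 7.1048 + 22.139 + 16.874 = 46.1178


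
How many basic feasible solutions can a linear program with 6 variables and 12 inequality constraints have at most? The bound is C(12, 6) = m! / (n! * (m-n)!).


Each vertex corresponds to some choice of n active constraints out of m, so the number of vertices is at most C(m, n) = m! / (n!(m-n)!).
m = 12, n = 6
Numerator: 12 * 11 * 10 * 9 * 8 * 7
Denominator: 6! = 720
C(12, 6) = 924


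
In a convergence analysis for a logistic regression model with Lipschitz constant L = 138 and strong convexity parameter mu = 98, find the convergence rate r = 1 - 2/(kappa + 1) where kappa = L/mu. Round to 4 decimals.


Step 1: Compute the condition number.
kappa = L/mu = 138/98 = 1.4082
Step 2: Compute the convergence rate.
r = 1 - 2/(kappa + 1) = 1 - 2*mu/(L + mu) = (L - mu)/(L + mu) = 40/236 = 0.1695


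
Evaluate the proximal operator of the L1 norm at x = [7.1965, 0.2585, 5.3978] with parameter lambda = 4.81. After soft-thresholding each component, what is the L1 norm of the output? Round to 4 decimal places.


Soft-thresholding with lambda = 4.81:
prox(7.1965) = sign(7.1965)*max(|7.1965| - 4.81, 0) = 2.3865
prox(0.2585) = sign(0.2585)*max(|0.2585| - 4.81, 0) = 0.0
prox(5.3978) = sign(5.3978)*max(|5.3978| - 4.81, 0) = 0.5878
prox(x) = [2.3865, 0.0, 0.5878]
||prox(x)||_1 = 2.3865 + 0.0 + 0.5878 = 2.9743


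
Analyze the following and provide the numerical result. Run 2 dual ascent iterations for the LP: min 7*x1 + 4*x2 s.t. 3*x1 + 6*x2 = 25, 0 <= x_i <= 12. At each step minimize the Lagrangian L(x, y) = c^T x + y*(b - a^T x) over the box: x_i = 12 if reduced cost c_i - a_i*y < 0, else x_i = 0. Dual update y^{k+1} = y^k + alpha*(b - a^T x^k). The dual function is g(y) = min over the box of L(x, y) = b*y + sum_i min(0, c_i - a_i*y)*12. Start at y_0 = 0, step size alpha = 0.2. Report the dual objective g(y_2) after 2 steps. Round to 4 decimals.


Dual ascent for LP: min 7*x1 + 4*x2, 3*x1 + 6*x2 = 25, 0 <= x_i <= 12
Step 1: y^k = 0.0, reduced costs: (7.0, 4.0)
  x^k = (0.0, 0.0), subgradient = b - a^T x = 25.0
  y^{k+1} = 0.0 + 0.2*25.0 = 5.0
Step 2: y^k = 5.0, reduced costs: (-8.0, -26.0)
  x^k = (12.0, 12.0), subgradient = b - a^T x = -83.0
  y^{k+1} = 5.0 + 0.2*-83.0 = -11.6
Dual objective at y_2 = -11.6: reduced costs (41.8, 73.6), box minimizer x = (0.0, 0.0)
g(y_2) = b*y + (c1 - a1*y)*x1 + (c2 - a2*y)*x2 = 25*(-11.6) + 41.8*0.0 + 73.6*0.0 = -290.0 + 0.0 + 0.0 = -290.0


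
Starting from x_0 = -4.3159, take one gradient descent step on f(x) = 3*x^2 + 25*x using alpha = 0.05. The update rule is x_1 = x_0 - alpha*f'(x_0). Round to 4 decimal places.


We compute the gradient at x_0 and apply the update.
f'(x) = 6*x + 25
f'(-4.3159) = 6*-4.3159 + 25 = -0.8954
x_1 = -4.3159 - 0.05*-0.8954 = -4.2711


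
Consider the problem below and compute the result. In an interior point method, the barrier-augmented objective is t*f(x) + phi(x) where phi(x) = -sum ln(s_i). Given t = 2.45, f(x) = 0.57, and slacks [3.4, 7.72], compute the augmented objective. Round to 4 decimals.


Step 1: Compute log-barrier.
ln values: [1.2238, 2.0438]
phi = -(1.2238 + 2.0438) = -3.2676
Step 2: Compute augmented objective.
t*f(x) = 2.45*0.57 = 1.3965
Total = 1.3965 - 3.2676 = -1.8711


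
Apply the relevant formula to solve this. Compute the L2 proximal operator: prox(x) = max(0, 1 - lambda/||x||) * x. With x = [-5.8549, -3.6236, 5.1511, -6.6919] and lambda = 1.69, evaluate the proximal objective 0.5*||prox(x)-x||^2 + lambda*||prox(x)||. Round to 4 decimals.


Step 1: Compute ||x||.
||x|| = 10.8961
Step 2: Compute scaling factor.
scale = max(0, 1 - 1.69/10.8961) = 0.8449
Step 3: prox(x) = [-4.9468, -3.0616, 4.3522, -5.654]
||prox(x)|| = 9.2061
Step 4: Proximal objective.
0.5*||prox-x||^2 = 1.4281
lambda*||prox|| = 15.5583
Total = 16.9864


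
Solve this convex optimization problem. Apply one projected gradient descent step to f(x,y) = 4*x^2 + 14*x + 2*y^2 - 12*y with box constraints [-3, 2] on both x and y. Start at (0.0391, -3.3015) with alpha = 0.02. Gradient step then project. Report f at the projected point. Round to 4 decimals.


Step 1: Compute gradient at (0.0391, -3.3015).
grad_x = 2*4*0.0391 + 14 = 14.3128
grad_y = 2*2*-3.3015 - 12 = -25.206
Step 2: Gradient step.
x_raw = 0.0391 - 0.02*14.3128 = -0.2472
y_raw = -3.3015 - 0.02*-25.206 = -2.7974
Step 3: Project onto [-3, 2].
x_proj = clip(-0.2472) = -0.2472
y_proj = clip(-2.7974) = -2.7974
Step 4: Evaluate f.
f(-0.2472, -2.7974) = 46.0034


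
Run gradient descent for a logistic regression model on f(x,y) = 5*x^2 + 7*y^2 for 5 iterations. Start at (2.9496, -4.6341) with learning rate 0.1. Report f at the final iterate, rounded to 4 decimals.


Gradient descent on f(x,y) = 5*x^2 + 7*y^2.
Starting point: (2.9496, -4.6341), alpha = 0.1
Step 1: grad_x = 2*5*2.9496 = 29.496, grad_y = 2*7*-4.6341 = -64.8774
  x_1 = 2.9496 - 0.1*29.496 = 0.0
  y_1 = -4.6341 - 0.1*-64.8774 = 1.8536
Step 2: grad_x = 2*5*0.0 = 0.0, grad_y = 2*7*1.8536 = 25.951
  x_2 = 0.0 - 0.1*0.0 = 0.0
  y_2 = 1.8536 - 0.1*25.951 = -0.7415
Step 3: grad_x = 2*5*0.0 = 0.0, grad_y = 2*7*-0.7415 = -10.3804
  x_3 = 0.0 - 0.1*0.0 = 0.0
  y_3 = -0.7415 - 0.1*-10.3804 = 0.2966
Step 4: grad_x = 2*5*0.0 = 0.0, grad_y = 2*7*0.2966 = 4.1522
  x_4 = 0.0 - 0.1*0.0 = 0.0
  y_4 = 0.2966 - 0.1*4.1522 = -0.1186
Step 5: grad_x = 2*5*0.0 = 0.0, grad_y = 2*7*-0.1186 = -1.6609
  x_5 = 0.0 - 0.1*0.0 = 0.0
  y_5 = -0.1186 - 0.1*-1.6609 = 0.0475
f(0.0, 0.0475) = 5*0.0^2 + 7*0.0475^2 = 0.0158


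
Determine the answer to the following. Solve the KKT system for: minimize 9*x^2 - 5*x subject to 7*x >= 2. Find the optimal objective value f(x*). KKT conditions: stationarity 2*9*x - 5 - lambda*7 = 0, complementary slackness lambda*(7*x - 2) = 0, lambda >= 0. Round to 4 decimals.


Step 1: Try lambda = 0 (constraint inactive).
x_unc = 5/(2*9) = 0.2778
Check: 7*0.2778 = 1.9446 < 2 -- violated!
Step 2: Constraint must be active: 7*x = 2
x* = 2/7 = 0.2857 (rounded; the exact value 2/7 is used below)
lambda = (2*9*(2/7) - 5)/7 = 0.0204
Step 3: Compute optimal value.
f(x*) = 9*(2/7)^2 - 5*(2/7) = -0.6939


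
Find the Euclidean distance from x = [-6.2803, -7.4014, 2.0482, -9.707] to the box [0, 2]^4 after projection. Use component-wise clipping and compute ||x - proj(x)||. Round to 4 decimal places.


Project each component onto [0, 2].
clip(-6.2803) = 0.0, clip(-7.4014) = 0.0, clip(2.0482) = 2.0, clip(-9.707) = 0.0
Projection = [0.0, 0.0, 2.0, 0.0]
Squared diffs: [39.4422, 54.7807, 0.0023, 94.2258]
Distance = sqrt(188.451) = 13.7277


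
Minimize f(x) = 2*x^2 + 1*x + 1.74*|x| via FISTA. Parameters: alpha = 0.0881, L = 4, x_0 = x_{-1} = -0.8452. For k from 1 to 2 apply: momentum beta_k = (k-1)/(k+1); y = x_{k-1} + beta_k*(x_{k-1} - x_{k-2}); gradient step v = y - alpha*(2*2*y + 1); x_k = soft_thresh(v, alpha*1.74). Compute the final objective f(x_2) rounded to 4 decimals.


FISTA on f(x) = 2*x^2 + 1*x + 1.74*|x|
L = 4, alpha = 0.0881
Iteration 1: beta = 0.0, y = -0.8452 + 0.0*(-0.8452 + 0.8452) = -0.8452
  grad(y) = -2.3808, v = y - alpha*grad = -0.6355
  prox(v) = soft_thresh(-0.6355, 0.1533) = -0.4822
Iteration 2: beta = 0.3333, y = -0.4822 + 0.3333*(-0.4822 + 0.8452) = -0.3611
  grad(y) = -0.4446, v = y - alpha*grad = -0.322
  prox(v) = soft_thresh(-0.322, 0.1533) = -0.1687
f(x_2) = 2*(-0.1687)^2 + 1*(-0.1687) + 1.74*|-0.1687| = 0.1817


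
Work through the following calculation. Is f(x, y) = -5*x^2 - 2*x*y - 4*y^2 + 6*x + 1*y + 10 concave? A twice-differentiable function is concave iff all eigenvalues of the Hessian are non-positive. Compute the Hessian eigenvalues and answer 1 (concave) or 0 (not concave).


The Hessian of f(x,y) = -5*x^2 - 2*x*y - 4*y^2 + 6*x + 1*y + 10 is:
H = [[-10, -2], [-2, -8]]
Trace = -10 - 8 = -18
Determinant = -10*-8 - (-2)^2 = 76
Discriminant = (-18)^2 - 4*76 = 20.0
Eigenvalues: lambda_1 = -11.2361, lambda_2 = -6.7639
The function is concave.

1


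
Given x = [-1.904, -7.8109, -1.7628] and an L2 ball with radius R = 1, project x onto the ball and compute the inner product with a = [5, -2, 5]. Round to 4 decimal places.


Step 1: Compute ||x|| (intermediates to 6 decimals).
||x|| = sqrt((-1.904)^2 + (-7.8109)^2 + (-1.7628)^2) = 8.230604
Step 2: Project.
Since ||x|| > R, scale = R/||x|| = 1/8.230604 = 0.121498, proj(x) = scale * x
proj(x) = [-0.231332, -0.949009, -0.214177]
Step 3: Dot product.
a^T * proj(x) = 5*(-0.231332) - 2*(-0.949009) + 5*(-0.214177) = -0.3295


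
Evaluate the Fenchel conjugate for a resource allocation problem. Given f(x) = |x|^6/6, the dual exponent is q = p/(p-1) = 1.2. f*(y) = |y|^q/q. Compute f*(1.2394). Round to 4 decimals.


The conjugate exponent q satisfies 1/p + 1/q = 1.
p = 6, so q = 6/(6 - 1) = 1.2
|y|^q = 1.2394^1.2 = 1.2938
f*(1.2394) = 1.2938 / 1.2 = 1.0781


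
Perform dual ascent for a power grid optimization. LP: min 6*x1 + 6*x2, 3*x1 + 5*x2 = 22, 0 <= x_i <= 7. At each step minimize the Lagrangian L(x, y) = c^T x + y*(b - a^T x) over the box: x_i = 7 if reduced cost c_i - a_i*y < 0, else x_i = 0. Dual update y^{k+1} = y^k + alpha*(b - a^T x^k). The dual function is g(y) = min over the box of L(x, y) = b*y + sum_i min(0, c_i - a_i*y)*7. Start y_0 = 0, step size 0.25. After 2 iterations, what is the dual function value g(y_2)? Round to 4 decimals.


Dual ascent for LP: min 6*x1 + 6*x2, 3*x1 + 5*x2 = 22, 0 <= x_i <= 7
Step 1: y^k = 0.0, reduced costs: (6.0, 6.0)
  x^k = (0.0, 0.0), subgradient = b - a^T x = 22.0
  y^{k+1} = 0.0 + 0.25*22.0 = 5.5
Step 2: y^k = 5.5, reduced costs: (-10.5, -21.5)
  x^k = (7.0, 7.0), subgradient = b - a^T x = -34.0
  y^{k+1} = 5.5 + 0.25*-34.0 = -3.0
Dual objective at y_2 = -3.0: reduced costs (15.0, 21.0), box minimizer x = (0.0, 0.0)
g(y_2) = b*y + (c1 - a1*y)*x1 + (c2 - a2*y)*x2 = 22*(-3.0) + 15.0*0.0 + 21.0*0.0 = -66.0 + 0.0 + 0.0 = -66.0


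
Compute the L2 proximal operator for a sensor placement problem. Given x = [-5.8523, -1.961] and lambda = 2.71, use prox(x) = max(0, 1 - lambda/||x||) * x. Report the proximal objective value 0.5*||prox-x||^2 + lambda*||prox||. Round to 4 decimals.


Step 1: Compute ||x||.
||x|| = 6.1721
Step 2: Compute scaling factor.
scale = max(0, 1 - 2.71/6.1721) = 0.5609
Step 3: prox(x) = [-3.2827, -1.1]
||prox(x)|| = 3.4621
Step 4: Proximal objective.
0.5*||prox-x||^2 = 3.6721
lambda*||prox|| = 9.3823
Total = 13.0544


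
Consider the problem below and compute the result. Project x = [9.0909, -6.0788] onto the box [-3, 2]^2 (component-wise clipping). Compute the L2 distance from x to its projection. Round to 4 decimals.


Project each component onto [-3, 2].
clip(9.0909) = 2.0, clip(-6.0788) = -3.0
Projection = [2.0, -3.0]
Squared diffs: [50.2809, 9.479]
Distance = sqrt(59.7599) = 7.7305


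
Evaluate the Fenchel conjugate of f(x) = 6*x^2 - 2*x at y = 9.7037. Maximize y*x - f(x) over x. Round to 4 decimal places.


f*(y) = sup_x {y*x - a*x^2 - b*x} = sup_x {(y-b)*x - a*x^2}
FOC: (y - b) - 2a*x = 0 => x* = (y - b)/(2a)
x* = (9.7037 + 2)/(2*6) = 0.9753
f*(9.7037) = (y-b)^2/(4a) = (9.7037 + 2)^2/(4*6)
= 136.9766/24 = 5.7074


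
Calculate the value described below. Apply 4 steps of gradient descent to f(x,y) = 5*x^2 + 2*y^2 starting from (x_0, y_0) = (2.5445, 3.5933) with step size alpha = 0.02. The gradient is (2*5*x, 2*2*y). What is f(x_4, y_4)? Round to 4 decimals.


Gradient descent on f(x,y) = 5*x^2 + 2*y^2.
Starting point: (2.5445, 3.5933), alpha = 0.02
Step 1: grad_x = 2*5*2.5445 = 25.445, grad_y = 2*2*3.5933 = 14.3732
  x_1 = 2.5445 - 0.02*25.445 = 2.0356
  y_1 = 3.5933 - 0.02*14.3732 = 3.3058
Step 2: grad_x = 2*5*2.0356 = 20.356, grad_y = 2*2*3.3058 = 13.2233
  x_2 = 2.0356 - 0.02*20.356 = 1.6285
  y_2 = 3.3058 - 0.02*13.2233 = 3.0414
Step 3: grad_x = 2*5*1.6285 = 16.2848, grad_y = 2*2*3.0414 = 12.1655
  x_3 = 1.6285 - 0.02*16.2848 = 1.3028
  y_3 = 3.0414 - 0.02*12.1655 = 2.7981
Step 4: grad_x = 2*5*1.3028 = 13.0278, grad_y = 2*2*2.7981 = 11.1922
  x_4 = 1.3028 - 0.02*13.0278 = 1.0422
  y_4 = 2.7981 - 0.02*11.1922 = 2.5742
f(1.0422, 2.5742) = 5*1.0422^2 + 2*2.5742^2 = 18.6844


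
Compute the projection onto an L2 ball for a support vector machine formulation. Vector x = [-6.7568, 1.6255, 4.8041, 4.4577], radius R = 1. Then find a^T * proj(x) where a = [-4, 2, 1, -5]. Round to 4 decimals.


Step 1: Compute ||x|| (intermediates to 6 decimals).
||x|| = sqrt((-6.7568)^2 + 1.6255^2 + 4.8041^2 + 4.4577^2) = 9.552333
Step 2: Project.
Since ||x|| > R, scale = R/||x|| = 1/9.552333 = 0.104686, proj(x) = scale * x
proj(x) = [-0.707342, 0.170167, 0.502922, 0.466659]
Step 3: Dot product.
a^T * proj(x) = -4*(-0.707342) + 2*0.170167 + 1*0.502922 - 5*0.466659 = 1.3393


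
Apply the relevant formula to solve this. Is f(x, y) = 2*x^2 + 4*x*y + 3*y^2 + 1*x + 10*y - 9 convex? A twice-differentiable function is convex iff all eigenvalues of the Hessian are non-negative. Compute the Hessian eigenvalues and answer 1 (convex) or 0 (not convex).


The Hessian of f(x,y) = 2*x^2 + 4*x*y + 3*y^2 + 1*x + 10*y - 9 is:
H = [[4, 4], [4, 6]]
Trace = 4 + 6 = 10
Determinant = 4*6 - (4)^2 = 8
Discriminant = (10)^2 - 4*8 = 68.0
Eigenvalues: lambda_1 = 0.8769, lambda_2 = 9.1231
The function is convex.

1


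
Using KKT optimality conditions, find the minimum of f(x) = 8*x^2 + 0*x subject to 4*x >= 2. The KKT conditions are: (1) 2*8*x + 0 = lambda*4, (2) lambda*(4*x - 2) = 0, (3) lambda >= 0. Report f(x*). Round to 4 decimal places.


Step 1: Try lambda = 0 (constraint inactive).
x_unc = 0/(2*8) = 0.0
Check: 4*0.0 = 0.0 < 2 -- violated!
Step 2: Constraint must be active: 4*x = 2
x* = 2/4 = 0.5
lambda = (2*8*0.5 + 0)/4 = 2.0
Step 3: Compute optimal value.
f(x*) = 8*0.5^2 + 0*0.5 = 2.0


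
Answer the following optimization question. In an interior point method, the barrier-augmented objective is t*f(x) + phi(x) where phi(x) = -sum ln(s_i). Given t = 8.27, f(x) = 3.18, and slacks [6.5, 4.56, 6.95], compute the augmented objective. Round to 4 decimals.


Step 1: Compute log-barrier.
ln values: [1.8718, 1.5173, 1.9387]
phi = -(1.8718 + 1.5173 + 1.9387) = -5.3279
Step 2: Compute augmented objective.
t*f(x) = 8.27*3.18 = 26.2986
Total = 26.2986 - 5.3279 = 20.9707


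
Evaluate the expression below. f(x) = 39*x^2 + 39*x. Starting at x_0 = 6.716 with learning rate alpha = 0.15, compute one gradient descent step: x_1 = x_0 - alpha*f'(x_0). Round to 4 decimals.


We compute the gradient at x_0 and apply the update.
f'(x) = 78*x + 39
f'(6.716) = 78*6.716 + 39 = 562.848
x_1 = 6.716 - 0.15*562.848 = -77.7112


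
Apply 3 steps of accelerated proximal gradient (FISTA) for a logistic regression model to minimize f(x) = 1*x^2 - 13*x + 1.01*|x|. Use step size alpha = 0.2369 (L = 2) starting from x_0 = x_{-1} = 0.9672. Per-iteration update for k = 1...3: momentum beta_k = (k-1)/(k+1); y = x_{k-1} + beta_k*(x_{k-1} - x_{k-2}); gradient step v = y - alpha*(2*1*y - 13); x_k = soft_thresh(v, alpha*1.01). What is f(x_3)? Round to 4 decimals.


FISTA on f(x) = 1*x^2 - 13*x + 1.01*|x|
L = 2, alpha = 0.2369
Iteration 1: beta = 0.0, y = 0.9672 + 0.0*(0.9672 - 0.9672) = 0.9672
  grad(y) = -11.0656, v = y - alpha*grad = 3.5886
  prox(v) = soft_thresh(3.5886, 0.2393) = 3.3494
Iteration 2: beta = 0.3333, y = 3.3494 + 0.3333*(3.3494 - 0.9672) = 4.1434
  grad(y) = -4.7131, v = y - alpha*grad = 5.26
  prox(v) = soft_thresh(5.26, 0.2393) = 5.0207
Iteration 3: beta = 0.5, y = 5.0207 + 0.5*(5.0207 - 3.3494) = 5.8564
  grad(y) = -1.2873, v = y - alpha*grad = 6.1613
  prox(v) = soft_thresh(6.1613, 0.2393) = 5.9221
f(x_3) = 1*5.9221^2 - 13*5.9221 + 1.01*|5.9221| = -35.9347


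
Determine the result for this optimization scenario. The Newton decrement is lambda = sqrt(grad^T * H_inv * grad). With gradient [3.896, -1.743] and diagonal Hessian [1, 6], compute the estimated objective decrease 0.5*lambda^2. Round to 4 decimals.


Step 1: H is diagonal, so H^(-1) * g = [3.896, -0.2905].
Step 2: g^T H^(-1) g = sum_i g_i^2 / H_ii
  = (3.896)^2/1 + (-1.743)^2/6
  = 15.1788 + 0.5063 = 15.6852
Step 3: Objective decrease = 0.5 * g^T H^(-1) g = 7.8426


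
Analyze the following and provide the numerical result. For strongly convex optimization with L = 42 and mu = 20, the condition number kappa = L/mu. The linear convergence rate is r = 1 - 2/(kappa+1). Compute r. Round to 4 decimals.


Step 1: Compute the condition number.
kappa = L/mu = 42/20 = 2.1
Step 2: Compute the convergence rate.
r = 1 - 2/(kappa + 1) = 1 - 2*mu/(L + mu) = (L - mu)/(L + mu) = 22/62 = 0.3548


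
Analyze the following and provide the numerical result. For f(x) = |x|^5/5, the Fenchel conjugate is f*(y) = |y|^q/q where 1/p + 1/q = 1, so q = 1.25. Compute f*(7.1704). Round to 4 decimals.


The conjugate exponent q satisfies 1/p + 1/q = 1.
p = 5, so q = 5/(5 - 1) = 1.25
|y|^q = 7.1704^1.25 = 11.7335
f*(7.1704) = 11.7335 / 1.25 = 9.3868


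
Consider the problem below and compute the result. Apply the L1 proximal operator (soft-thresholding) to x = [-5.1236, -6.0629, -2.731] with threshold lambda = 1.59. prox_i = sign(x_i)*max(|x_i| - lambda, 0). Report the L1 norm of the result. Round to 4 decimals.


Soft-thresholding with lambda = 1.59:
prox(-5.1236) = sign(-5.1236)*max(|-5.1236| - 1.59, 0) = -3.5336
prox(-6.0629) = sign(-6.0629)*max(|-6.0629| - 1.59, 0) = -4.4729
prox(-2.731) = sign(-2.731)*max(|-2.731| - 1.59, 0) = -1.141
prox(x) = [-3.5336, -4.4729, -1.141]
||prox(x)||_1 = 3.5336 + 4.4729 + 1.141 = 9.1475


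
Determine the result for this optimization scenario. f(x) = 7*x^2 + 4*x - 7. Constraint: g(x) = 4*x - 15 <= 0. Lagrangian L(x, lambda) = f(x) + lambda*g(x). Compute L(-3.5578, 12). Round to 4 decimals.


Step 1: Evaluate f(x).
f(-3.5578) = 7*(-3.5578)^2 + 4*(-3.5578) - 7 = 67.3744
Step 2: Evaluate g(x).
g(-3.5578) = 4*-3.5578 - 15 = -29.2312
Step 3: Compute Lagrangian.
L = 67.3744 + 12*-29.2312 = -283.4


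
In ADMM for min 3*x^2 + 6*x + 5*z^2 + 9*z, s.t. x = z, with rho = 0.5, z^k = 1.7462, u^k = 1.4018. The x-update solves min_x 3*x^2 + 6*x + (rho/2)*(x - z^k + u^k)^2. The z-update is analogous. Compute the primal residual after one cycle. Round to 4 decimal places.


ADMM iteration with rho = 0.5, z^k = 1.7462, u^k = 1.4018
Step 1: x-update.
Minimize 3*x^2 + 6*x + (0.5/2)*(x - 1.7462 + 1.4018)^2
FOC: (2*3 + 0.5)*x = -6 + 0.5*(1.7462 - 1.4018)
x^{k+1} = -0.8966
Step 2: z-update.
Minimize 5*z^2 + 9*z + (0.5/2)*(-0.8966 - z + 1.4018)^2
FOC: (2*5 + 0.5)*z = -9 + 0.5*(-0.8966 + 1.4018)
z^{k+1} = -0.8331
Step 3: u-update.
u^{k+1} = 1.4018 - 0.8966 + 0.8331 = 1.3383
Step 4: Primal residual = |-0.8966 + 0.8331| = 0.0635


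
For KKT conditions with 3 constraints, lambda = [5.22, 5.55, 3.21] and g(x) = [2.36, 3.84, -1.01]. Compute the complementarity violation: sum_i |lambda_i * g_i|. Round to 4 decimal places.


KKT complementary slackness check:
lambda_1 * g_1 = 5.22 * 2.36 = 12.3192
lambda_2 * g_2 = 5.55 * 3.84 = 21.312
lambda_3 * g_3 = 3.21 * -1.01 = -3.2421
Total violation = 12.3192 + 21.312 + 3.2421 = 36.8733


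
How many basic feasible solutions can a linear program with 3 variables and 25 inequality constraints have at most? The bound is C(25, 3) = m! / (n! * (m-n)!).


Each vertex corresponds to some choice of n active constraints out of m, so the number of vertices is at most C(m, n) = m! / (n!(m-n)!).
m = 25, n = 3
Numerator: 25 * 24 * 23
Denominator: 3! = 6
C(25, 3) = 2300


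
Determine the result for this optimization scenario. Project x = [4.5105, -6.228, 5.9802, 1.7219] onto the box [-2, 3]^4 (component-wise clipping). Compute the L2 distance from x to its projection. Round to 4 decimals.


Project each component onto [-2, 3].
clip(4.5105) = 3.0, clip(-6.228) = -2.0, clip(5.9802) = 3.0, clip(1.7219) = 1.7219
Projection = [3.0, -2.0, 3.0, 1.7219]
Squared diffs: [2.2816, 17.876, 8.8816, 0.0]
Distance = sqrt(29.0392) = 5.3888


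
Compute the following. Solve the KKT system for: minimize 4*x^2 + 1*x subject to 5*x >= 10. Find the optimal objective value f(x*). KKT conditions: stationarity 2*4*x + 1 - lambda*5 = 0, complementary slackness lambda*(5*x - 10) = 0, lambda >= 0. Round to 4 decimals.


Step 1: Try lambda = 0 (constraint inactive).
x_unc = -1/(2*4) = -0.125
Check: 5*-0.125 = -0.625 < 10 -- violated!
Step 2: Constraint must be active: 5*x = 10
x* = 10/5 = 2.0
lambda = (2*4*2.0 + 1)/5 = 3.4
Step 3: Compute optimal value.
f(x*) = 4*2.0^2 + 1*2.0 = 18.0
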